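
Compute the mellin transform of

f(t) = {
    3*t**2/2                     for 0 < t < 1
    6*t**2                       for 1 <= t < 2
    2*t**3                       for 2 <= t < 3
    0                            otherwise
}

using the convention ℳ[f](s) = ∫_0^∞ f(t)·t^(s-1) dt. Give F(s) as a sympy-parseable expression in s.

(16*2**s*s + 80*2**s + 108*3**s*s + 216*3**s - 9*s - 27)/(2*(s**2 + 5*s + 6))
  Re(s) > -2

breakpoints 1, 2: one integral from each of the 3 segments
between 0 and 1 the integrand is 3*t**2/2·t^(s-1)
between 1 and 2 the integrand is 6*t**2·t^(s-1)
over [2, 3), the kernel integral of 2*t**3 enters the sum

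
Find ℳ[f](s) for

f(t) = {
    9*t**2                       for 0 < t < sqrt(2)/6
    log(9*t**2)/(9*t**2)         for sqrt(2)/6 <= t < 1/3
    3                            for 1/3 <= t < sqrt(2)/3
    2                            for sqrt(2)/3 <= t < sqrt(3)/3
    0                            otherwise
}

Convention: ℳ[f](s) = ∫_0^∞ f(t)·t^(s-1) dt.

(sqrt(2)/6)**s*(-4*2**(s/2)*s*(s + 2) - 6*2**(s/2)*(s + 2)*(s**2 - 4*s + 4) + 2*2**s*(s + 2)*(s**2 - 4*s + 4) + 4*6**(s/2)*(s + 2)*(s**2 - 4*s + 4) + 4*s**2*(s + 2)*log(2) - 8*s*(s + 2)*log(2) + 8*s*(s + 2) + s*(s**2 - 4*s + 4))/(2*s*(s + 2)*(s**2 - 4*s + 4))
  Re(s) > -2

peel off the common scale on t: t**2 on [0, sqrt(2)/2); log(t**2)/t**2 on [sqrt(2)/2, 1); 3 on [1, sqrt(2)); …
strip the power substitution: t on [0, 1/2); log(t)/t on [1/2, 1); 3 on [1, 2); …
decompose at sqrt(2)/6, 1/3, sqrt(2)/3; ℳ[f](s) sums the 4 pieces' integrals
[0, sqrt(2)/6) adds the kernel integral of 9*t**2
the [sqrt(2)/6, 1/3) slice contributes ∫ log(9*t**2)/(9*t**2)·t^(s-1) dt
piece [1/3, sqrt(2)/3): integrate 3 against the kernel
segment sqrt(2)/3 to sqrt(3)/3 holds 2; add its integral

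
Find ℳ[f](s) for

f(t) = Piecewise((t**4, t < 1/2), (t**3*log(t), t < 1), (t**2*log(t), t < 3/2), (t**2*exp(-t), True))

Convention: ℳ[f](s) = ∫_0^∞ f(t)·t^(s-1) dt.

peel off the shared t-power: t**2 on [0, 1/2); t*log(t) on [1/2, 1); log(t) on [1, 3/2); …
slice at 1/2, 1, 3/2, transform all 4 pieces, and sum them
on [0, 1/2) integrate f = t**4 against the kernel
on [1/2, 1) integrate f = t**3*log(t) against the kernel
piece [1, 3/2): integrate t**2*log(t) against the kernel
between 3/2 and ∞ the integrand is t**2*exp(-t)·t^(s-1)

(16*2**s*(s + 2)**2*(s + 4)*(2*s + (s + 2)**2 + 5)*uppergamma(s + 2, 3/2) - 16*2**s*(s + 2)**2*(s + 4) + 16*2**s*(s + 4)*(2*s + (s + 2)**2 + 5) + 3**s*(s + 2)*(s + 4)*(-36*log(2) + 36*log(3))*(2*s + (s + 2)**2 + 5) - 36*3**s*(s + 4)*(2*s + (s + 2)**2 + 5) + (s + 2)**3*(s + 4)*log(4) + (s + 2)**2*(s + 4)*log(4) + 2*(s + 2)**2*(s + 4) + (s + 2)**2*(2*s + (s + 2)**2 + 5))/(16*2**s*(s + 2)**2*(s + 4)*(2*s + (s + 2)**2 + 5))
  Re(s) > -4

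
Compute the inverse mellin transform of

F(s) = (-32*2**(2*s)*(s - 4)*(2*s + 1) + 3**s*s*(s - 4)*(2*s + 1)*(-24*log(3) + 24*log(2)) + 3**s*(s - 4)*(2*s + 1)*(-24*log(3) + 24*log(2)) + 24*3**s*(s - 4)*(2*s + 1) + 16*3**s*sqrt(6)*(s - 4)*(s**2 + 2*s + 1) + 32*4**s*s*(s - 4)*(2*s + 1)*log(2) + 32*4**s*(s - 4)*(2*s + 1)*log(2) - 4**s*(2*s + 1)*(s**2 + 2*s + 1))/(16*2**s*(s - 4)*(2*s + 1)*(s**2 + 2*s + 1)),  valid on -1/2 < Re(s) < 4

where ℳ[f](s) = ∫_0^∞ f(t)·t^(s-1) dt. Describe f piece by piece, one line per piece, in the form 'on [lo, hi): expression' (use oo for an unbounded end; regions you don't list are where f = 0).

breakpoints 3/2, 2: one integral from each of the 3 segments
on [0, 3/2): add ∫ sqrt(t)·t^(s-1) dt
on [3/2, 2) integrate f = t*log(t) against the kernel
for t in [2, ∞): the term is ∫ t**(-4)·t^(s-1)

on [0, 3/2): sqrt(t)
on [3/2, 2): t*log(t)
on [2, oo): t**(-4)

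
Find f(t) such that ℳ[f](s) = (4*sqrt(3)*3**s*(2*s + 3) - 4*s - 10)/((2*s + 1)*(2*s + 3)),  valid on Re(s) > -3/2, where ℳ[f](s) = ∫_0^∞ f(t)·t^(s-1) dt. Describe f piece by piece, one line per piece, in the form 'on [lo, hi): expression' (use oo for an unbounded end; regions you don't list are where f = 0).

breakpoints 1: one integral from each of the 2 segments
over [0, 1), the kernel integral of t**(3/2) enters the sum
the [1, 3) slice contributes ∫ 2*sqrt(t)·t^(s-1) dt

on [0, 1): t**(3/2)
on [1, 3): 2*sqrt(t)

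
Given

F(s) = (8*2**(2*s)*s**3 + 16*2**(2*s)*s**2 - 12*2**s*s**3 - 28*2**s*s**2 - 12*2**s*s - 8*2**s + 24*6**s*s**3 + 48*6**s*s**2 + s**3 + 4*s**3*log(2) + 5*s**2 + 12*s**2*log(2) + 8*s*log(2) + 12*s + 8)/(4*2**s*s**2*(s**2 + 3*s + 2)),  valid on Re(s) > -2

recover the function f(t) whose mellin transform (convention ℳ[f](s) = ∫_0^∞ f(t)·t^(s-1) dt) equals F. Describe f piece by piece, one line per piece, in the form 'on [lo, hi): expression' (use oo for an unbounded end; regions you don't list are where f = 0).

on [0, 1/2): t**2
on [1/2, 1): log(t)
on [1, 2): 3*t
on [2, 3): 2*t

invert the shared t-power to get t**3 on [0, 1/2); t*log(t) on [1/2, 1); 3*t**2 on [1, 2); …
invert the shared t-power to get t on [0, 1/2); log(t)/t on [1/2, 1); 3 on [1, 2); …
breakpoints 1/2, 1, 2: one integral from each of the 4 segments
∫ over [0, 1/2) of t**2·t^(s-1) joins the sum
piece [1/2, 1): integrate log(t) against the kernel
[1, 2) adds the kernel integral of 3*t
segment [2, 3) carries 2*t; integrate it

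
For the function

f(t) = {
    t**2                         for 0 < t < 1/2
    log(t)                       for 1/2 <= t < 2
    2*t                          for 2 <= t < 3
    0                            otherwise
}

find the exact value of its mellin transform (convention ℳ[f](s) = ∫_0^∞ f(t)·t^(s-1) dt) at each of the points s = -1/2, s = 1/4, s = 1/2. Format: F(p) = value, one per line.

F(-1/2) = sqrt(2)*(-18*log(2) - 11 + 12*sqrt(6))/6
F(1/4) = 2**(3/4)*(-864*sqrt(2) + log(2**(180 + 180*sqrt(2))) + 216*6**(1/4) + 725)/90
F(1/2) = sqrt(2)*(-277 + 180*log(2) + 120*sqrt(6))/60

slice at 1/2, 2, transform all 3 pieces, and sum them
[0, 1/2) adds the kernel integral of t**2
segment 1/2 to 2 holds log(t); add its integral
on [2, 3) integrate f = 2*t against the kernel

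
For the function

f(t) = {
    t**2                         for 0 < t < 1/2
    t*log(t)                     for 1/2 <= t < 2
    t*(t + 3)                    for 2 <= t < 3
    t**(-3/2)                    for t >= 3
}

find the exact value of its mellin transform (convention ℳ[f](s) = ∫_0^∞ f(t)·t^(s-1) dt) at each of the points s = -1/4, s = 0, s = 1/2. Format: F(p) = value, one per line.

reversing the shared t-power: t**3 on [0, 1/2); t**2*log(t) on [1/2, 2); t**2*(t + 3) on [2, 3); …
peel off the shared t-power: t on [0, 1/2); log(t) on [1/2, 2); t + 3 on [2, 3); …
cuts at 1/2, 2, 3: linearity sums the 4 kernel integrals
∫ over [0, 1/2) of t**2·t^(s-1) joins the sum
segment 1/2 to 2 holds t*log(t); add its integral
over [2, 3), the kernel integral of t*(t + 3) enters the sum
∫ t**(-3/2)·t^(s-1) over [3, ∞)

F(-1/4) = 2**(1/4)*(-436*sqrt(2) + 2*2**(3/4)*3**(1/4) + 65 + log(2**(42 + 84*sqrt(2))) + 180*6**(3/4))/63
F(0) = 2*sqrt(3)/27 + 5*log(2)/2 + 33/8
F(1/2) = sqrt(2)*(-1139 + 30*sqrt(2) + 270*log(2) + 864*sqrt(6))/180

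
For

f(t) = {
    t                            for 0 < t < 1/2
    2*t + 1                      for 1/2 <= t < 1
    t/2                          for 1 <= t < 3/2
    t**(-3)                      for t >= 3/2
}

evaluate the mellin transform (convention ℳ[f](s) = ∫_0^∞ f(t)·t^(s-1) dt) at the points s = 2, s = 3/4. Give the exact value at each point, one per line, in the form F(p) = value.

linearity at 1/2, 1, 3/2 turns ℳ[f](s) into 4 summed integrals
∫ t·t^(s-1) over [0, 1/2)
segment 1/2 to 1 holds (2*t + 1); add its integral
between 1 and 3/2 the integrand is t/2·t^(s-1)
on [3/2, ∞) integrate f = t**(-3) against the kernel

F(2) = 33/16
F(3/4) = 2**(1/4)*(-2754 + 953*3**(3/4) + 3726*2**(3/4))/3402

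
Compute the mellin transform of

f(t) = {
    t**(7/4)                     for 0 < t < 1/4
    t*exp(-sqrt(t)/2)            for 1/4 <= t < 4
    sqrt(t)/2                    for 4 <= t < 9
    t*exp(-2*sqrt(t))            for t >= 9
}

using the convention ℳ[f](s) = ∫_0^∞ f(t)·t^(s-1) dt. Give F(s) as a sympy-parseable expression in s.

strip the power substitution: t**(7/2) on [0, 1/2); t**2*exp(-t/2) on [1/2, 2); t/2 on [2, 3); …
invert the shared t-power to get t**(3/2) on [0, 1/2); exp(-t/2) on [1/2, 2); 1/(2*t) on [2, 3); …
summing 4 kernel integrals split by 1/4, 4, 9 yields ℳ[f](s)
[0, 1/4) adds the kernel integral of t**(7/4)
on [1/4, 4): add ∫ t*exp(-sqrt(t)/2)·t^(s-1) dt
segment [4, 9) carries sqrt(t)/2; integrate it
on [9, ∞): add ∫ t*exp(-2*sqrt(t))·t^(s-1) dt

(36**s*(2*s + 1)*(4*s + 7)*uppergamma(2*s + 2, 6)/2 + sqrt(2)*36**s*(2*s + 1)/4 + 8*576**s*(2*s + 1)*(4*s + 7)*uppergamma(2*s + 2, 1/4) - 8*576**s*(2*s + 1)*(4*s + 7)*uppergamma(2*s + 2, 1) - 2*576**s*(4*s + 7) + 3*6**(4*s)*(4*s + 7))/(144**s*(2*s + 1)*(4*s + 7))
  Re(s) > -7/4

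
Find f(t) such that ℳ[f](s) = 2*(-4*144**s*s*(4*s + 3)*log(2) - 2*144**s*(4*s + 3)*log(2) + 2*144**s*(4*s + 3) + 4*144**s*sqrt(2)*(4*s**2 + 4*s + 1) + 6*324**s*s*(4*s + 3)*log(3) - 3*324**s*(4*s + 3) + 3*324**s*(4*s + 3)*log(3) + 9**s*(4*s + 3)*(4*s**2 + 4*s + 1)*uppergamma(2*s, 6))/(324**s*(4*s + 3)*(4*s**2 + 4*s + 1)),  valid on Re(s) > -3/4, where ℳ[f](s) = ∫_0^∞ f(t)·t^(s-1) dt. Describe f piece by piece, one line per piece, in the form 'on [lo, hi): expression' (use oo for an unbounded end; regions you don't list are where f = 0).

strip the power substitution: 3*sqrt(3)*t**(3/2) on [0, 2/3); 3*t*log(3*t) on [2/3, 1); exp(-6*t) on [1, ∞)
invert the common scale on t to get t**(3/2) on [0, 2); t*log(t) on [2, 3); exp(-2*t) on [3, ∞)
integrate the 3 segments split at 4/9, 1, then add the results
on [0, 4/9): add ∫ 3*sqrt(3)*t**(3/4)·t^(s-1) dt
the [4/9, 1) slice contributes ∫ 3*sqrt(t)*log(3*sqrt(t))·t^(s-1) dt
the [1, ∞) slice contributes ∫ exp(-6*sqrt(t))·t^(s-1) dt

on [0, 4/9): 3*sqrt(3)*t**(3/4)
on [4/9, 1): 3*sqrt(t)*log(3*sqrt(t))
on [1, oo): exp(-6*sqrt(t))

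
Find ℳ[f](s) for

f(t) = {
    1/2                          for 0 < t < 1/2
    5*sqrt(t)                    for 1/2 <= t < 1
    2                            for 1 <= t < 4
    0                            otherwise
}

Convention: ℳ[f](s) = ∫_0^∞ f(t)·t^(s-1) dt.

breakpoints 1/2, 1: one integral from each of the 3 segments
piece [0, 1/2): integrate 1/2 against the kernel
between 1/2 and 1 the integrand is 5*sqrt(t)·t^(s-1)
on [1, 4): add ∫ 2·t^(s-1) dt

(8*2**(3*s)*s + 4*2**(3*s) + 12*2**s*s - 4*2**s - 10*sqrt(2)*s + 2*s + 1)/(2*2**s*s*(2*s + 1))
  Re(s) > 0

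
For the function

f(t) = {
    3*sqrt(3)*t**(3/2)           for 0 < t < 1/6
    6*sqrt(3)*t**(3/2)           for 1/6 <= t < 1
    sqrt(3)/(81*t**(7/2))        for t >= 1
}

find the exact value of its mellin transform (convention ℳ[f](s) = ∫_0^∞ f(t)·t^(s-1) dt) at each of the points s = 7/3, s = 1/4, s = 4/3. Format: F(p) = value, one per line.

F(7/3) = 2**(1/6)*3**(2/3)*(-63 + 27400*6**(5/6))/104328
F(1/4) = 2**(1/4)*3**(3/4)*(-1053 + 12650*6**(3/4))/22113
F(4/3) = 2**(1/6)*3**(2/3)*(-351 + 25340*6**(5/6))/71604

back out the common scale on t: t**(3/2) on [0, 1/2); 2*t**(3/2) on [1/2, 3); t**(-7/2) on [3, ∞)
invert the shared t-power to get t on [0, 1/2); 2*t on [1/2, 3); t**(-4) on [3, ∞)
slice at 1/6, 1, transform all 3 pieces, and sum them
between 0 and 1/6 the integrand is 3*sqrt(3)*t**(3/2)·t^(s-1)
segment 1/6 to 1 holds 6*sqrt(3)*t**(3/2); add its integral
piece [1, ∞): integrate sqrt(3)/(81*t**(7/2)) against the kernel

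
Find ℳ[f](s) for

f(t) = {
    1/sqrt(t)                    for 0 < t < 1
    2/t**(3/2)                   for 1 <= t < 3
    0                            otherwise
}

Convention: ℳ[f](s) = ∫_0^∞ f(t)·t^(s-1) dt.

invert the shared t-power to get sqrt(t) on [0, 1); 2/sqrt(t) on [1, 3)
strip the shared t-power: t**(3/2) on [0, 1); 2*sqrt(t) on [1, 3)
breakpoints 1: one integral from each of the 2 segments
between 0 and 1 the integrand is 1/sqrt(t)·t^(s-1)
for t in [1, 3): the term is ∫ 2/t**(3/2)·t^(s-1)

2*(2*3**(s + 1/2)*(2*s - 1) - 18*s - 9)/(9*(2*s - 3)*(2*s - 1))
  Re(s) > 1/2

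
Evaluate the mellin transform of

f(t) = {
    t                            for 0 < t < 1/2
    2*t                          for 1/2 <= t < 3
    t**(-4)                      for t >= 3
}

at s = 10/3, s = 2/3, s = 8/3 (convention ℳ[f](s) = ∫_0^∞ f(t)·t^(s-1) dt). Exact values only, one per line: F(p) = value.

linearity at 1/2, 3 turns ℳ[f](s) into 3 summed integrals
[0, 1/2) adds the kernel integral of t
the [1/2, 3) slice contributes ∫ 2*t·t^(s-1) dt
piece [3, ∞): integrate t**(-4) against the kernel

F(10/3) = 2**(2/3)*(-3 + 7880*6**(1/3))/416
F(2/3) = 2**(1/3)*(-81 + 973*6**(2/3))/540
F(8/3) = 2**(1/3)*(-9 + 3910*6**(2/3))/528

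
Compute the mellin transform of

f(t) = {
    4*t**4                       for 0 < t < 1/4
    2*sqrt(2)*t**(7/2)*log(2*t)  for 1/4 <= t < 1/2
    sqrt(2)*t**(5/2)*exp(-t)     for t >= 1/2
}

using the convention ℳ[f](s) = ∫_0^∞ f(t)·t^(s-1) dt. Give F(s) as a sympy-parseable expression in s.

2**(-2*s - 13/2)*(2**(s + 13/2)*(-s - 4) + 2**(2*s + 7)*(s + 4)*(8*s + (2*s + 5)**2 + 24)*uppergamma(s + 5/2, 1/2) + 8*s + 4*(s + 4)*(2*s + 5)*log(2) + 8*(s + 4)*log(2) + sqrt(2)*(8*s + (2*s + 5)**2 + 24) + 32)/((s + 4)*(8*s + (2*s + 5)**2 + 24))
  Re(s) > -4

undo the shared t-power: 4*t**2 on [0, 1/4); 2*sqrt(2)*t**(3/2)*log(2*t) on [1/4, 1/2); sqrt(2)*sqrt(t)*exp(-t) on [1/2, ∞)
undo the common scale on t: t**2 on [0, 1/2); t**(3/2)*log(t) on [1/2, 1); sqrt(t)*exp(-t/2) on [1, ∞)
the shared t-power comes off first: t**(3/2) on [0, 1/2); t*log(t) on [1/2, 1); exp(-t/2) on [1, ∞)
along the cuts 1/4, 1/2, ℳ[f](s) splits into 3 integrals
on [0, 1/4): add ∫ 4*t**4·t^(s-1) dt
segment [1/4, 1/2) carries 2*sqrt(2)*t**(7/2)*log(2*t); integrate it
[1/2, ∞) adds the kernel integral of sqrt(2)*t**(5/2)*exp(-t)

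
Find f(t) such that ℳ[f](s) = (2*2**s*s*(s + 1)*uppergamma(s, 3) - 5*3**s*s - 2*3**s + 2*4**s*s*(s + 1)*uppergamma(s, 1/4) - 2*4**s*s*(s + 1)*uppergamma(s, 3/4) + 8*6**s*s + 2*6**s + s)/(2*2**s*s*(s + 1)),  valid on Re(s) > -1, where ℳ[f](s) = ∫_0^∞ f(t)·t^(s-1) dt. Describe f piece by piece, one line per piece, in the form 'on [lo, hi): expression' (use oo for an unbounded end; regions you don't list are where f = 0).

on [0, 1/2): t
on [1/2, 3/2): exp(-t/2)
on [3/2, 3): t + 1
on [3, oo): exp(-t)

integrate the 4 segments split at 1/2, 3/2, 3, then add the results
for t in [0, 1/2): the term is ∫ t·t^(s-1)
∫ over [1/2, 3/2) of exp(-t/2)·t^(s-1) joins the sum
segment 3/2 to 3 holds (t + 1); add its integral
over [3, ∞), the kernel integral of exp(-t) enters the sum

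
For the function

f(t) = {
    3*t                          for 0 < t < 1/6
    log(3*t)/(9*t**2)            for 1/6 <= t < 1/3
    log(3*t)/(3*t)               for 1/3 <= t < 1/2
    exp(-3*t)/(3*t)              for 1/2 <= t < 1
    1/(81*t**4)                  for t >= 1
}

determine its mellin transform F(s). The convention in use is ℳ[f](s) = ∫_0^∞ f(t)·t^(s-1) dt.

the common scale on t comes off first: t on [0, 1/2); log(t)/t**2 on [1/2, 1); log(t)/t on [1, 3/2); …
peel off the shared t-power: t**2 on [0, 1/2); log(t)/t on [1/2, 1); log(t) on [1, 3/2); …
split f at 1/6, 1/3, 1/2, 1: ℳ[f](s) collects 5 kernel integrals
over [0, 1/6), the kernel integral of 3*t enters the sum
between 1/6 and 1/3 the integrand is log(3*t)/(9*t**2)·t^(s-1)
on [1/3, 1/2) integrate f = log(3*t)/(3*t) against the kernel
segment [1/2, 1) carries exp(-3*t)/(3*t); integrate it
on [1, ∞) integrate f = 1/(81*t**4) against the kernel

2**(1 - s)*(108*2**(s - 1)*(s - 4)*(s - 1)**2*(s + 1)*(-2*s + (s - 1)**2 + 3)*uppergamma(s - 1, 3/2) - 108*2**(s - 1)*(s - 4)*(s - 1)**2*(s + 1)*(-2*s + (s - 1)**2 + 3)*uppergamma(s - 1, 3) - 108*2**(s - 1)*(s - 4)*(s - 1)**2*(s + 1) + 108*2**(s - 1)*(s - 4)*(s + 1)*(-2*s + (s - 1)**2 + 3) - 108*3**(s - 1)*(s - 4)*(s - 1)*(s + 1)*(-2*s + (s - 1)**2 + 3)*log(2) + 108*3**(s - 1)*(s - 4)*(s - 1)*(s + 1)*(-2*s + (s - 1)**2 + 3)*log(3) - 108*3**(s - 1)*(s - 4)*(s + 1)*(-2*s + (s - 1)**2 + 3) - 4*6**(s - 1)*(s - 1)**2*(s + 1)*(-2*s + (s - 1)**2 + 3) + 216*(s - 4)*(s - 1)**3*(s + 1)*log(2) - 216*(s - 4)*(s - 1)**2*(s + 1)*log(2) + 216*(s - 4)*(s - 1)**2*(s + 1) + 27*(s - 4)*(s - 1)**2*(-2*s + (s - 1)**2 + 3))/(108*3**s*(s - 4)*(s - 1)**2*(s + 1)*(-2*s + (s - 1)**2 + 3))
  -1 < Re(s) < 4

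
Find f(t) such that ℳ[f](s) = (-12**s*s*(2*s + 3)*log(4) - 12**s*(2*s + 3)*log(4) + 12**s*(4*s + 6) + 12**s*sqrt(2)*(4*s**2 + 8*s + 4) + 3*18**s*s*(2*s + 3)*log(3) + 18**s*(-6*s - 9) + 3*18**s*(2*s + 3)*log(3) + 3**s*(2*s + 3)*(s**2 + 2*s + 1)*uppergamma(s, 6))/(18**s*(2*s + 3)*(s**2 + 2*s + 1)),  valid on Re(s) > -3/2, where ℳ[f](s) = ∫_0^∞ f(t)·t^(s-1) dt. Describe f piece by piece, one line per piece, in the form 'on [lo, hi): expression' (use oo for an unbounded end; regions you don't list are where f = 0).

back out the common scale on t: t**(3/2) on [0, 2); t*log(t) on [2, 3); exp(-2*t) on [3, ∞)
cuts at 2/3, 1: linearity sums the 3 kernel integrals
∫ 3*sqrt(3)*t**(3/2)·t^(s-1) over [0, 2/3)
piece [2/3, 1): integrate 3*t*log(3*t) against the kernel
for t in [1, ∞): the term is ∫ exp(-6*t)·t^(s-1)

on [0, 2/3): 3*sqrt(3)*t**(3/2)
on [2/3, 1): 3*t*log(3*t)
on [1, oo): exp(-6*t)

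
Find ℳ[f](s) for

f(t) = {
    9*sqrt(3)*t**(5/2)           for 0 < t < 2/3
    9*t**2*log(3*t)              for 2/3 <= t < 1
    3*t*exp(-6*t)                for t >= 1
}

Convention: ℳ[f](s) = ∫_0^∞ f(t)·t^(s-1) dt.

(-8*12**s*(s + 1)*(2*s + 5)*log(2) - 8*12**s*(2*s + 5)*log(2) + 8*12**s*(2*s + 5) + 16*12**s*sqrt(2)*(2*s + (s + 1)**2 + 3) + 18*18**s*(s + 1)*(2*s + 5)*log(3) - 18*18**s*(2*s + 5) + 18*18**s*(2*s + 5)*log(3) + 3**s*(2*s + 5)*(2*s + (s + 1)**2 + 3)*uppergamma(s + 1, 6))/(2*18**s*(2*s + 5)*(2*s + (s + 1)**2 + 3))
  Re(s) > -5/2

remove the common scale on t first: t**(5/2) on [0, 2); t**2*log(t) on [2, 3); t*exp(-2*t) on [3, ∞)
the shared t-power comes off first: t**(3/2) on [0, 2); t*log(t) on [2, 3); exp(-2*t) on [3, ∞)
slice at 2/3, 1, transform all 3 pieces, and sum them
the [0, 2/3) slice contributes ∫ 9*sqrt(3)*t**(5/2)·t^(s-1) dt
over [2/3, 1), the kernel integral of 9*t**2*log(3*t) enters the sum
over [1, ∞), the kernel integral of 3*t*exp(-6*t) enters the sum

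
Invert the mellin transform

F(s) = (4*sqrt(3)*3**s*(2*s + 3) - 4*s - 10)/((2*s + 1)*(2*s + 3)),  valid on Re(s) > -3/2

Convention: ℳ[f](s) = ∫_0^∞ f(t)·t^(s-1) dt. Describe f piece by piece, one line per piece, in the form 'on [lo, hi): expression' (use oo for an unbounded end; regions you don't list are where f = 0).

slice at 1, transform all 2 pieces, and sum them
between 0 and 1 the integrand is t**(3/2)·t^(s-1)
between 1 and 3 the integrand is 2*sqrt(t)·t^(s-1)

on [0, 1): t**(3/2)
on [1, 3): 2*sqrt(t)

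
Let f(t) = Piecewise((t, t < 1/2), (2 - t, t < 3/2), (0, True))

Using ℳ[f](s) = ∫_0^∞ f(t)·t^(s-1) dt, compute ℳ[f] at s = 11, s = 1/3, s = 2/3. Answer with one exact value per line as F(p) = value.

breakpoints 1/2: one integral from each of the 2 segments
segment 0 to 1/2 holds t; add its integral
segment [1/2, 3/2) carries (2 - t); integrate it

F(11) = 2657179/540672
F(1/3) = 3*2**(2/3)*(-14 + 13*3**(1/3))/16
F(2/3) = 3*2**(1/3)*(-8 + 7*3**(2/3))/20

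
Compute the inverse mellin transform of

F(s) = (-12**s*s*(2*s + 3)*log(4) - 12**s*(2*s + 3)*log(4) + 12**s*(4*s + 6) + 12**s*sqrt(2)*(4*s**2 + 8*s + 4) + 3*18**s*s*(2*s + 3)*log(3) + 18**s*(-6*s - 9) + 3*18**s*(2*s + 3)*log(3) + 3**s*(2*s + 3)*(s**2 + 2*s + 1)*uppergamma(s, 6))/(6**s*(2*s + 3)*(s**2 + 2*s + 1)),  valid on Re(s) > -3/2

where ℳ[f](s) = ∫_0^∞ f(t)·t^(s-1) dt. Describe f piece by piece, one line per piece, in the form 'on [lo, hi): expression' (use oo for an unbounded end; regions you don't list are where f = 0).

split f at 2, 3: ℳ[f](s) collects 3 kernel integrals
∫ over [0, 2) of t**(3/2)·t^(s-1) joins the sum
∫ over [2, 3) of t*log(t)·t^(s-1) joins the sum
for t in [3, ∞): the term is ∫ exp(-2*t)·t^(s-1)

on [0, 2): t**(3/2)
on [2, 3): t*log(t)
on [3, oo): exp(-2*t)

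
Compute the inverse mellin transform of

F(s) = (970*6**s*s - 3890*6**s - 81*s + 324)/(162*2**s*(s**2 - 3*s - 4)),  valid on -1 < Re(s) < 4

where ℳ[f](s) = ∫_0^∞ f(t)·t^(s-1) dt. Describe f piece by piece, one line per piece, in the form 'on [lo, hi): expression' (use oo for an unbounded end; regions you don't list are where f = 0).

decompose at 1/2, 3; ℳ[f](s) sums the 3 pieces' integrals
piece [0, 1/2): integrate t against the kernel
[1/2, 3) adds the kernel integral of 2*t
∫ over [3, ∞) of t**(-4)·t^(s-1) joins the sum

on [0, 1/2): t
on [1/2, 3): 2*t
on [3, oo): t**(-4)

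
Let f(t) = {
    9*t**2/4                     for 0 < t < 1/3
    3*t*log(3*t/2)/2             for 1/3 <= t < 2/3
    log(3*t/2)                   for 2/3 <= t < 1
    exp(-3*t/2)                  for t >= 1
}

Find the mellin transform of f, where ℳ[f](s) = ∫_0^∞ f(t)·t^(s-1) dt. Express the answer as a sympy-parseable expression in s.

invert the common scale on t to get t**2 on [0, 1/2); t*log(t) on [1/2, 1); log(t) on [1, 3/2); …
treat the 4 regions marked off by 1/3, 2/3, 1 separately and sum
on [0, 1/3) integrate f = 9*t**2/4 against the kernel
between 1/3 and 2/3 the integrand is 3*t*log(3*t/2)/2·t^(s-1)
segment 2/3 to 1 holds log(3*t/2); add its integral
[1, ∞) adds the kernel integral of exp(-3*t/2)

(4*2**s*s**2*(s + 2)*(s**2 + 2*s + 1)*uppergamma(s, 3/2) - 4*2**s*s**2*(s + 2) + 4*2**s*(s + 2)*(s**2 + 2*s + 1) + 3**s*s*(s + 2)*(-4*log(2) + 4*log(3))*(s**2 + 2*s + 1) - 4*3**s*(s + 2)*(s**2 + 2*s + 1) + s**3*(s + 2)*log(4) + s**2*(s + 2)*log(4) + 2*s**2*(s + 2) + s**2*(s**2 + 2*s + 1))/(4*3**s*s**2*(s + 2)*(s**2 + 2*s + 1))
  Re(s) > -2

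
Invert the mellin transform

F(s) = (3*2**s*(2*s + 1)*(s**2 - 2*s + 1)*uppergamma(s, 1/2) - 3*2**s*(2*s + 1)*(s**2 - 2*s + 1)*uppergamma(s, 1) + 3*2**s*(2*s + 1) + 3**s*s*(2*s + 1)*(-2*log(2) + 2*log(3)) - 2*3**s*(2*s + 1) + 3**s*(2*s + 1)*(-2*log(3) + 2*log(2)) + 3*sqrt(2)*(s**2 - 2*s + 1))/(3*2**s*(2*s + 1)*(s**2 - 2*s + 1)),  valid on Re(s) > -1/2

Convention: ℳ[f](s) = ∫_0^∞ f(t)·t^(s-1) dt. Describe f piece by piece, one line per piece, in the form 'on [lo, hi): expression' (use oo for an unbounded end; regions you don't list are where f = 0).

linearity at 1/2, 1 turns ℳ[f](s) into 3 summed integrals
∫ over [0, 1/2) of sqrt(t)·t^(s-1) joins the sum
∫ exp(-t)·t^(s-1) over [1/2, 1)
on [1, 3/2): add ∫ log(t)/t·t^(s-1) dt

on [0, 1/2): sqrt(t)
on [1/2, 1): exp(-t)
on [1, 3/2): log(t)/t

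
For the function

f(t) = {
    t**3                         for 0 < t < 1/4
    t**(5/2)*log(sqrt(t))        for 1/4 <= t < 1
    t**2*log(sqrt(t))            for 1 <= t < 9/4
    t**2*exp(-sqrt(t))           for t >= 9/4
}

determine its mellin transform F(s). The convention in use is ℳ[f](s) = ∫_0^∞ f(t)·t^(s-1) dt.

back out the shared t-power: t on [0, 1/4); sqrt(t)*log(sqrt(t)) on [1/4, 1); log(sqrt(t)) on [1, 9/4); …
remove the power substitution first: t**2 on [0, 1/2); t*log(t) on [1/2, 1); log(t) on [1, 3/2); …
slice at 1/4, 1, 9/4, transform all 4 pieces, and sum them
segment [0, 1/4) carries t**3; integrate it
for t in [1/4, 1): the term is ∫ t**(5/2)*log(sqrt(t))·t^(s-1)
segment 1 to 9/4 holds t**2*log(sqrt(t)); add its integral
[9/4, ∞) adds the kernel integral of t**2*exp(-sqrt(t))

2**(-2*s - 4)*(16*2**(2*s + 4)*(s + 2)**2*(2*s + 6)*(4*s + 4*(s + 2)**2 + 9)*uppergamma(2*s + 4, 3/2) - 16*2**(2*s + 4)*(s + 2)**2*(2*s + 6) + 4*2**(2*s + 4)*(2*s + 6)*(4*s + 4*(s + 2)**2 + 9) - 8*3**(2*s + 4)*(s + 2)*(2*s + 6)*(4*s + 4*(s + 2)**2 + 9)*log(2) + 8*3**(2*s + 4)*(s + 2)*(2*s + 6)*(4*s + 4*(s + 2)**2 + 9)*log(3) - 4*3**(2*s + 4)*(2*s + 6)*(4*s + 4*(s + 2)**2 + 9) + 16*(s + 2)**3*(2*s + 6)*log(2) + 8*(s + 2)**2*(2*s + 6)*log(2) + 8*(s + 2)**2*(2*s + 6) + 4*(s + 2)**2*(4*s + 4*(s + 2)**2 + 9))/(8*(s + 2)**2*(2*s + 6)*(4*s + 4*(s + 2)**2 + 9))
  Re(s) > -3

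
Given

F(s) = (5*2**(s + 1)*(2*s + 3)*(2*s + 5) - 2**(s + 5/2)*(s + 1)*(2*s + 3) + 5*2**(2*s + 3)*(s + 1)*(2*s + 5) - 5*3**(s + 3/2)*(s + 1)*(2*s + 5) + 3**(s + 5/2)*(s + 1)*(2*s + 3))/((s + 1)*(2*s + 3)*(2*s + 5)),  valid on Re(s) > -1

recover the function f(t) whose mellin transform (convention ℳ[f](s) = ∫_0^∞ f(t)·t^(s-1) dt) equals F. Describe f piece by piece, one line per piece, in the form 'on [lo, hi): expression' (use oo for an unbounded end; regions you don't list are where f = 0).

on [0, 2): 5*t
on [2, 3): t**(5/2)/2
on [3, 4): 5*t**(3/2)/2

the 3 pieces separated at 2, 3 each add one integral
segment [0, 2) carries 5*t; integrate it
over [2, 3), the kernel integral of t**(5/2)/2 enters the sum
∫ over [3, 4) of 5*t**(3/2)/2·t^(s-1) joins the sum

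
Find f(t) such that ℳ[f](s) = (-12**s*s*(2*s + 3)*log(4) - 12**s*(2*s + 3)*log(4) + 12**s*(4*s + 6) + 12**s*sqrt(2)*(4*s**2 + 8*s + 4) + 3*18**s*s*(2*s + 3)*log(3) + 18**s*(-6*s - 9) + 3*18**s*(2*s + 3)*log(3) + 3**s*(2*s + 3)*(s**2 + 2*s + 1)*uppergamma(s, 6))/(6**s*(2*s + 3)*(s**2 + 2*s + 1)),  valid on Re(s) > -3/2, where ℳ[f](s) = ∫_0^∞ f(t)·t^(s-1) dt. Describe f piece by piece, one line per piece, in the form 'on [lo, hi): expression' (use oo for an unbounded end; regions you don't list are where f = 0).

f breaks at 2, 3 into 3 integrals to sum
between 0 and 2 the integrand is t**(3/2)·t^(s-1)
the [2, 3) slice contributes ∫ t*log(t)·t^(s-1) dt
piece [3, ∞): integrate exp(-2*t) against the kernel

on [0, 2): t**(3/2)
on [2, 3): t*log(t)
on [3, oo): exp(-2*t)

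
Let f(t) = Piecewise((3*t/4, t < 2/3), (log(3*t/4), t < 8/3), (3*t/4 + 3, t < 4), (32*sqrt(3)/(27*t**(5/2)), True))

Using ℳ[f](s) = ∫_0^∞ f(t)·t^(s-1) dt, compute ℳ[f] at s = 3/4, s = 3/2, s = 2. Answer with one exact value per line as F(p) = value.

F(3/4) = 2*2**(3/4)*3**(1/4)*(-436*sqrt(2) + 2*2**(3/4)*3**(1/4) + 65 + log(2**(42 + 84*sqrt(2))) + 180*6**(3/4))/189
F(3/2) = -2278*sqrt(6)/405 + 8*sqrt(3)/27 + 4*sqrt(6)*log(2)/3 + 128/5
F(2) = 32*sqrt(3)/27 + 34*log(2)/9 + 23

invert the common scale on t to get t/2 on [0, 1); log(t/2) on [1, 4); t/2 + 3 on [4, 6); …
peel off the common scale on t: t on [0, 1/2); log(t) on [1/2, 2); t + 3 on [2, 3); …
decompose at 2/3, 8/3, 4; ℳ[f](s) sums the 4 pieces' integrals
segment [0, 2/3) carries 3*t/4; integrate it
over [2/3, 8/3), the kernel integral of log(3*t/4) enters the sum
segment [8/3, 4) carries (3*t/4 + 3); integrate it
for t in [4, ∞): the term is ∫ 32*sqrt(3)/(27*t**(5/2))·t^(s-1)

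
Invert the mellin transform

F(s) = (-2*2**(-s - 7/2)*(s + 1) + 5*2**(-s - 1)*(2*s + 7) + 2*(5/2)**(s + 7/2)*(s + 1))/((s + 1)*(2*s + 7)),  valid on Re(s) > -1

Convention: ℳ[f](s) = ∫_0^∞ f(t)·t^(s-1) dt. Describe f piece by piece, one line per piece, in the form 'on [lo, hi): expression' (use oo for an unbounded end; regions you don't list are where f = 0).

summing 2 kernel integrals split by 1/2 yields ℳ[f](s)
over [0, 1/2), the kernel integral of 5*t enters the sum
piece [1/2, 5/2): integrate t**(7/2) against the kernel

on [0, 1/2): 5*t
on [1/2, 5/2): t**(7/2)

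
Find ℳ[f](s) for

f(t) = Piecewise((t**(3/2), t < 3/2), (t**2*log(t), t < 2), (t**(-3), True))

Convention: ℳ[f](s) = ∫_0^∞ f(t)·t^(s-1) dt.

the shared t-power comes off first: t on [0, 3/2); t**(3/2)*log(t) on [3/2, 2); t**(-7/2) on [2, ∞)
reversing the shared t-power: sqrt(t) on [0, 3/2); t*log(t) on [3/2, 2); t**(-4) on [2, ∞)
breakpoints 3/2, 2: one integral from each of the 3 segments
between 0 and 3/2 the integrand is t**(3/2)·t^(s-1)
for t in [3/2, 2): the term is ∫ t**2*log(t)·t^(s-1)
between 2 and ∞ the integrand is t**(-3)·t^(s-1)

(-32*2**(2*s)*(s - 3)*(2*s + 3) + 3**s*(s - 3)*(s + 1)*(2*s + 3)*(-18*log(3) + 18*log(2)) + 3**s*(s - 3)*(2*s + 3)*(-18*log(3) + 18*log(2)) + 18*3**s*(s - 3)*(2*s + 3) + 12*3**s*sqrt(6)*(s - 3)*(2*s + (s + 1)**2 + 3) + 32*4**s*(s - 3)*(s + 1)*(2*s + 3)*log(2) + 32*4**s*(s - 3)*(2*s + 3)*log(2) - 4**s*(2*s + 3)*(2*s + (s + 1)**2 + 3))/(8*2**s*(s - 3)*(2*s + 3)*(2*s + (s + 1)**2 + 3))
  -3/2 < Re(s) < 3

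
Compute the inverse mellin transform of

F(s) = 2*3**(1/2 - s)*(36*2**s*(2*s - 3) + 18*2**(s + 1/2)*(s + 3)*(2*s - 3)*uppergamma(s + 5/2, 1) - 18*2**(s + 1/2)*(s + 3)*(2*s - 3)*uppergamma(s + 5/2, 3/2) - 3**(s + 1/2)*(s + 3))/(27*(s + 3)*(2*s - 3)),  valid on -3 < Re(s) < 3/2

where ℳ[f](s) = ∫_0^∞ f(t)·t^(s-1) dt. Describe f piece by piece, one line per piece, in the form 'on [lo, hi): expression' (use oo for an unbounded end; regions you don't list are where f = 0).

undo the shared t-power: 9*sqrt(3)*t**(5/2) on [0, 2/3); 9*t**2*exp(-3*t/2) on [2/3, 1); 1/(9*t**2) on [1, ∞)
undo the common scale on t: t**(5/2) on [0, 2); t**2*exp(-t/2) on [2, 3); t**(-2) on [3, ∞)
the shared t-power comes off first: sqrt(t) on [0, 2); exp(-t/2) on [2, 3); t**(-4) on [3, ∞)
linearity at 2/3, 1 turns ℳ[f](s) into 3 summed integrals
over [0, 2/3), the kernel integral of 9*sqrt(3)*t**3 enters the sum
for t in [2/3, 1): the term is ∫ 9*t**(5/2)*exp(-3*t/2)·t^(s-1)
for t in [1, ∞): the term is ∫ 1/(9*t**(3/2))·t^(s-1)

on [0, 2/3): 9*sqrt(3)*t**3
on [2/3, 1): 9*t**(5/2)*exp(-3*t/2)
on [1, oo): 1/(9*t**(3/2))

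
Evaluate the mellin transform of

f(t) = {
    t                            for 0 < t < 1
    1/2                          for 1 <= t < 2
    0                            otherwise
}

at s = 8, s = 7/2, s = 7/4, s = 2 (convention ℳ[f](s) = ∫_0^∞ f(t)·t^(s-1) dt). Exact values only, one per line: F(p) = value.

treat the 2 regions marked off by 1 separately and sum
on [0, 1) integrate f = t against the kernel
the [1, 2) slice contributes ∫ 1/2·t^(s-1) dt

F(8) = 2311/144
F(7/2) = 5/63 + 8*sqrt(2)/7
F(7/4) = 6/77 + 4*2**(3/4)/7
F(2) = 13/12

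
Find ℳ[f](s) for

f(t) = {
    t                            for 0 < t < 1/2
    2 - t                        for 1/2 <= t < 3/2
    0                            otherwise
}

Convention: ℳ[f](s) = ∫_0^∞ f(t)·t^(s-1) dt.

integrate the 2 segments split at 1/2, then add the results
for t in [0, 1/2): the term is ∫ t·t^(s-1)
on [1/2, 3/2): add ∫ (2 - t)·t^(s-1) dt

(3**s*s + 4*3**s - 2*s - 4)/(2*2**s*s*(s + 1))
  Re(s) > -1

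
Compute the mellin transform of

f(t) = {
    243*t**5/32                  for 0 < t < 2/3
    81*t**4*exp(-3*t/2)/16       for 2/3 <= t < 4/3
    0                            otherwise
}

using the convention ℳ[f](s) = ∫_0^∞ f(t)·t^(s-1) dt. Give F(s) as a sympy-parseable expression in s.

invert the common scale on t to get t**5 on [0, 1); t**4*exp(-t) on [1, 2)
back out the shared t-power: t**3 on [0, 1); t**2*exp(-t) on [1, 2)
the shared t-power comes off first: t on [0, 1); exp(-t) on [1, 2)
split f at 2/3: ℳ[f](s) collects 2 kernel integrals
over [0, 2/3), the kernel integral of 243*t**5/32 enters the sum
piece [2/3, 4/3): integrate 81*t**4*exp(-3*t/2)/16 against the kernel

(2/3)**s*((s + 5)*uppergamma(s + 4, 1) - (s + 5)*uppergamma(s + 4, 2) + 1)/(s + 5)
  Re(s) > -5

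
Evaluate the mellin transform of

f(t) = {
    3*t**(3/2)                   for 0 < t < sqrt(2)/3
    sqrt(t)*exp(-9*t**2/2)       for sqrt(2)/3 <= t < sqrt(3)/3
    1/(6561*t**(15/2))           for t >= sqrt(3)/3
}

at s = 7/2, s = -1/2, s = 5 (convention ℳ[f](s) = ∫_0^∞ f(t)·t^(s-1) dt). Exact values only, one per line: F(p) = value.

remove the shared t-power first: 3*t on [0, sqrt(2)/3); exp(-9*t**2/2) on [sqrt(2)/3, sqrt(3)/3); 1/(6561*t**8) on [sqrt(3)/3, ∞)
remove the common scale on t first: t on [0, sqrt(2)); exp(-t**2/2) on [sqrt(2), sqrt(3)); t**(-8) on [sqrt(3), ∞)
undo the power substitution: sqrt(t) on [0, 2); exp(-t/2) on [2, 3); t**(-4) on [3, ∞)
treat the 3 regions marked off by sqrt(2)/3, sqrt(3)/3 separately and sum
between 0 and sqrt(2)/3 the integrand is 3*t**(3/2)·t^(s-1)
over [sqrt(2)/3, sqrt(3)/3), the kernel integral of sqrt(t)*exp(-9*t**2/2) enters the sum
piece [sqrt(3)/3, ∞): integrate 1/(6561*t**(15/2)) against the kernel

F(7/2) = -5*exp(-3/2)/81 + 1/2916 + 4*sqrt(2)/405 + 4*exp(-1)/81
F(-1/2) = Ei(-3/2)/2 + 1/648 - Ei(-1)/2 + sqrt(2)
F(5) = 2*sqrt(3)*(-585*2**(3/4)*uppergamma(11/4, 3/2) + 13*3**(3/4) + 360*2**(1/4) + 585*2**(3/4)*uppergamma(11/4, 1))/426465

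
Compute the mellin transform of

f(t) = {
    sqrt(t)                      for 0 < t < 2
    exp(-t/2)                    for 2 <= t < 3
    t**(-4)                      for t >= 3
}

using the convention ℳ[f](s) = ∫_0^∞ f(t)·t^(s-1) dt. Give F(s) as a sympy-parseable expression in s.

along the cuts 2, 3, ℳ[f](s) splits into 3 integrals
segment [0, 2) carries sqrt(t); integrate it
piece [2, 3): integrate exp(-t/2) against the kernel
∫ over [3, ∞) of t**(-4)·t^(s-1) joins the sum

(2**s*(s - 4)*(2*s + 1)*uppergamma(s, 1) - 2**s*(s - 4)*(2*s + 1)*uppergamma(s, 3/2) + 2*2**(s + 1/2)*(s - 4) - 3**s*(2*s + 1)/81)/((s - 4)*(2*s + 1))
  -1/2 < Re(s) < 4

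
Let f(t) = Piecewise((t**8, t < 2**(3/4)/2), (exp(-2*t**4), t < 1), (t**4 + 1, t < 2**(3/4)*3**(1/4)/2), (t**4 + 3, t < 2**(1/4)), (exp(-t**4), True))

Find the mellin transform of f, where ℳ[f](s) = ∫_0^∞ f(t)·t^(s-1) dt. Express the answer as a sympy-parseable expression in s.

back out the power substitution: t**4 on [0, sqrt(2)/2); exp(-2*t**2) on [sqrt(2)/2, 1); t**2 + 1 on [1, sqrt(6)/2); …
peel off the power substitution: t**2 on [0, 1/2); exp(-2*t) on [1/2, 1); t + 1 on [1, 3/2); …
f breaks at 2**(3/4)/2, 1, 2**(3/4)*3**(1/4)/2, 2**(1/4) into 5 integrals to sum
∫ t**8·t^(s-1) over [0, 2**(3/4)/2)
over [2**(3/4)/2, 1), the kernel integral of exp(-2*t**4) enters the sum
on [1, 2**(3/4)*3**(1/4)/2): add ∫ (t**4 + 1)·t^(s-1) dt
on [2**(3/4)*3**(1/4)/2, 2**(1/4)): add ∫ (t**4 + 3)·t^(s-1) dt
over [2**(1/4), ∞), the kernel integral of exp(-t**4) enters the sum

(2**(3/4)/2)**s*(2**(s/4)*s*(s + 4)*(s + 8)*uppergamma(s/4, 2) - 8*2**(s/4)*s*(s + 8) - 16*2**(s/4)*(s + 8) + 20*2**(s/2)*s*(s + 8) + 48*2**(s/2)*(s + 8) - 8*3**(s/4)*s*(s + 8) - 32*3**(s/4)*(s + 8) + s*(s + 4)*(s + 8)*uppergamma(s/4, 1) - s*(s + 4)*(s + 8)*uppergamma(s/4, 2) + s*(s + 4))/(4*s*(s + 4)*(s + 8))
  Re(s) > -8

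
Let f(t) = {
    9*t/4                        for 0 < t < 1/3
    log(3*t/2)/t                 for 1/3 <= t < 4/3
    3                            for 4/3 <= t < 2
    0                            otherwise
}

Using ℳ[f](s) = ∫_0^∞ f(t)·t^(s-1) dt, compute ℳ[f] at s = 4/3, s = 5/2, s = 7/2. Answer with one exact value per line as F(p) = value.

undo the shared t-power: 9*t**2/4 on [0, 1/3); log(3*t/2) on [1/3, 4/3); 3*t on [4/3, 2)
undo the common scale on t: t**2 on [0, 1/2); log(t) on [1/2, 2); 2*t on [2, 3)
summing 3 kernel integrals split by 1/3, 4/3 yields ℳ[f](s)
segment [0, 1/3) carries 9*t/4; integrate it
over [1/3, 4/3), the kernel integral of log(3*t/2)/t enters the sum
for t in [4/3, 2): the term is ∫ 3·t^(s-1)

F(4/3) = 3**(2/3)*(-112*2**(2/3) + log(2**(28 + 28*2**(2/3))) + 42*6**(1/3) + 85)/28
F(5/2) = sqrt(3)*(-9979 + 3780*log(2) + 9072*sqrt(6))/5670
F(7/2) = sqrt(3)*(-130649 + 41580*log(2) + 194400*sqrt(6))/85050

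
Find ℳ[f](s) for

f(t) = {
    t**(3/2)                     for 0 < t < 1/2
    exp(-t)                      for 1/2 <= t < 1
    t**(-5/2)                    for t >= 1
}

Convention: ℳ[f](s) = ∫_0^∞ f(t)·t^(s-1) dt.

slice at 1/2, 1, transform all 3 pieces, and sum them
on [0, 1/2): add ∫ t**(3/2)·t^(s-1) dt
piece [1/2, 1): integrate exp(-t) against the kernel
for t in [1, ∞): the term is ∫ t**(-5/2)·t^(s-1)

(2*2**s*(2*s - 5)*(2*s + 3)*uppergamma(s, 1/2) - 2*2**s*(2*s - 5)*(2*s + 3)*uppergamma(s, 1) - 4*2**s*(2*s + 3) + sqrt(2)*(2*s - 5))/(2*2**s*(2*s - 5)*(2*s + 3))
  -3/2 < Re(s) < 5/2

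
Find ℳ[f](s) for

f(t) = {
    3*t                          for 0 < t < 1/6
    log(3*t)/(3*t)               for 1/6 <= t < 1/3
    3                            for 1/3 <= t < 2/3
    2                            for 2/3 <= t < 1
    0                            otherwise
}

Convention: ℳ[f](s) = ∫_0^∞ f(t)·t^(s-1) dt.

undo the common scale on t: t on [0, 1/2); log(t)/t on [1/2, 1); 3 on [1, 2); …
the 4 pieces separated at 1/6, 1/3, 2/3 each add one integral
segment 0 to 1/6 holds 3*t; add its integral
over [1/6, 1/3), the kernel integral of log(3*t)/(3*t) enters the sum
segment [1/3, 2/3) carries 3; integrate it
on [2/3, 1): add ∫ 2·t^(s-1) dt

(2*2**(2*s)*(s + 1)*(s**2 - 2*s + 1) - 2*2**s*s*(s + 1) - 6*2**s*(s + 1)*(s**2 - 2*s + 1) + 4*6**s*(s + 1)*(s**2 - 2*s + 1) + 4*s**2*(s + 1)*log(2) - 4*s*(s + 1)*log(2) + 4*s*(s + 1) + s*(s**2 - 2*s + 1))/(2*6**s*s*(s + 1)*(s**2 - 2*s + 1))
  Re(s) > -1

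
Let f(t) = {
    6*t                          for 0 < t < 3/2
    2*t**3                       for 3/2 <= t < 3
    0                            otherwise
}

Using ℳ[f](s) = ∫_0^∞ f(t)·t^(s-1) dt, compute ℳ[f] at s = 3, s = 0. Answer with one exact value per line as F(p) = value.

F(3) = 15795/64
F(0) = 99/4

slice at 3/2, transform all 2 pieces, and sum them
[0, 3/2) adds the kernel integral of 6*t
segment [3/2, 3) carries 2*t**3; integrate it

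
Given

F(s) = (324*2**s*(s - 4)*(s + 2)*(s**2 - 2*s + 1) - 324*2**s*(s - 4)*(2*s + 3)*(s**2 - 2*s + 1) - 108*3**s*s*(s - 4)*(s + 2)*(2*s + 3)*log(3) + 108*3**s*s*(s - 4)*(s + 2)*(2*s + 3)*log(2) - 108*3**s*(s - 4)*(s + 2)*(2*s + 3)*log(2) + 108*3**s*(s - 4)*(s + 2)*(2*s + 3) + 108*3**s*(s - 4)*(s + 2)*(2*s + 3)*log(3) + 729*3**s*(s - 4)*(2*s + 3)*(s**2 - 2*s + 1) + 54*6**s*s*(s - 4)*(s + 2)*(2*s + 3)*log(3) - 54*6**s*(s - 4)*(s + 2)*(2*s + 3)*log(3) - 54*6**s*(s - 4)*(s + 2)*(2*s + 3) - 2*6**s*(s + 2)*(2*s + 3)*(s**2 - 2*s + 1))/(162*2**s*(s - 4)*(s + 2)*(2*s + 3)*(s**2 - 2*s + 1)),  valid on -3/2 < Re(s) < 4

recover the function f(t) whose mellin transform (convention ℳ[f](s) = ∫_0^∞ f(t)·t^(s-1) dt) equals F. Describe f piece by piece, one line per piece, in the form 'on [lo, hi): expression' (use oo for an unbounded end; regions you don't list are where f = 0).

on [0, 1): t**(3/2)
on [1, 3/2): 2*t**2
on [3/2, 3): log(t)/t
on [3, oo): t**(-4)

breakpoints 1, 3/2, 3: one integral from each of the 4 segments
for t in [0, 1): the term is ∫ t**(3/2)·t^(s-1)
segment [1, 3/2) carries 2*t**2; integrate it
on [3/2, 3) integrate f = log(t)/t against the kernel
between 3 and ∞ the integrand is t**(-4)·t^(s-1)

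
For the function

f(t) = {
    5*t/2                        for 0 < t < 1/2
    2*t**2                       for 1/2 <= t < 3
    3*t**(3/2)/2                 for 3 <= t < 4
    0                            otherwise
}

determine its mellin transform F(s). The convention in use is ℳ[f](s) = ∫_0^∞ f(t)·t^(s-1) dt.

(96*2**(3*s)*(s + 1)*(s + 2) - 36*2**s*3**(s + 1/2)*(s + 1)*(s + 2) + 72*6**s*(s + 1)*(2*s + 3) - 2*(s + 1)*(2*s + 3) + 5*(s + 2)*(2*s + 3))/(4*2**s*(s + 1)*(s + 2)*(2*s + 3))
  Re(s) > -1

decompose at 1/2, 3; ℳ[f](s) sums the 3 pieces' integrals
the [0, 1/2) slice contributes ∫ 5*t/2·t^(s-1) dt
for t in [1/2, 3): the term is ∫ 2*t**2·t^(s-1)
segment 3 to 4 holds 3*t**(3/2)/2; add its integral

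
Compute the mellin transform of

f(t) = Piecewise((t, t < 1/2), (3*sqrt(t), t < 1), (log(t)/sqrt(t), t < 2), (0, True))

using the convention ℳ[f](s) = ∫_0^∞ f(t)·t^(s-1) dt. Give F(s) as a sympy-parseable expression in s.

invert the shared t-power to get sqrt(t) on [0, 1/2); 3 on [1/2, 1); log(t)/t on [1, 2)
strip the shared t-power: t**(3/2) on [0, 1/2); 3*t on [1/2, 1); log(t) on [1, 2)
summing 3 kernel integrals split by 1/2, 1 yields ℳ[f](s)
piece [0, 1/2): integrate t against the kernel
segment 1/2 to 1 holds 3*sqrt(t); add its integral
segment 1 to 2 holds log(t)/sqrt(t); add its integral

2**(-s - 3/2)*(2**(s + 5/2)*(2*s - 1)**2*(3*s + 3) + 2**(s + 7/2)*(s + 1)*(2*s + 1) - 2**(2*s + 3)*(s + 1)*(2*s + 1) + 4*4**s*(s + 1)*(2*s - 1)*(2*s + 1)*log(2) + (-12*s - 12)*(2*s - 1)**2 + sqrt(2)*(2*s - 1)**2*(2*s + 1))/((s + 1)*(2*s - 1)**2*(2*s + 1))
  Re(s) > -1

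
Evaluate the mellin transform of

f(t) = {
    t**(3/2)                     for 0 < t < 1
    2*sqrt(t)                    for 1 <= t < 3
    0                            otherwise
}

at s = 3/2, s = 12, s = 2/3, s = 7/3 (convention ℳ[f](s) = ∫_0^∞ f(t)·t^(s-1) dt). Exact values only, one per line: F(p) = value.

F(3/2) = 25/3
F(12) = -58/675 + 2125764*sqrt(3)/25
F(2/3) = -114/91 + 36*3**(1/6)/7
F(7/3) = -174/391 + 108*3**(5/6)/17

summing 2 kernel integrals split by 1 yields ℳ[f](s)
between 0 and 1 the integrand is t**(3/2)·t^(s-1)
over [1, 3), the kernel integral of 2*sqrt(t) enters the sum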